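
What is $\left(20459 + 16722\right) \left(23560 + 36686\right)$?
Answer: $2240006526$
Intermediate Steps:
$\left(20459 + 16722\right) \left(23560 + 36686\right) = 37181 \cdot 60246 = 2240006526$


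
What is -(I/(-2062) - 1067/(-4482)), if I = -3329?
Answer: -4280183/2310471 ≈ -1.8525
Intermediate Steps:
-(I/(-2062) - 1067/(-4482)) = -(-3329/(-2062) - 1067/(-4482)) = -(-3329*(-1/2062) - 1067*(-1/4482)) = -(3329/2062 + 1067/4482) = -1*4280183/2310471 = -4280183/2310471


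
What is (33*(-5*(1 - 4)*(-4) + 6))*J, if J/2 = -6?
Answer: 21384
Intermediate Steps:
J = -12 (J = 2*(-6) = -12)
(33*(-5*(1 - 4)*(-4) + 6))*J = (33*(-5*(1 - 4)*(-4) + 6))*(-12) = (33*(-5*(-3)*(-4) + 6))*(-12) = (33*(15*(-4) + 6))*(-12) = (33*(-60 + 6))*(-12) = (33*(-54))*(-12) = -1782*(-12) = 21384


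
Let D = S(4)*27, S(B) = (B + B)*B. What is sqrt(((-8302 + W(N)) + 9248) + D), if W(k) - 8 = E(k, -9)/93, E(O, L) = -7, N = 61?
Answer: sqrt(15723231)/93 ≈ 42.637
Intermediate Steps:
S(B) = 2*B**2 (S(B) = (2*B)*B = 2*B**2)
W(k) = 737/93 (W(k) = 8 - 7/93 = 737/93)
D = 864 (D = (2*4**2)*27 = (2*16)*27 = 32*27 = 864)
sqrt(((-8302 + W(N)) + 9248) + D) = sqrt(((-8302 + 737/93) + 9248) + 864) = sqrt((-771349/93 + 9248) + 864) = sqrt(88715/93 + 864) = sqrt(169067/93) = sqrt(15723231)/93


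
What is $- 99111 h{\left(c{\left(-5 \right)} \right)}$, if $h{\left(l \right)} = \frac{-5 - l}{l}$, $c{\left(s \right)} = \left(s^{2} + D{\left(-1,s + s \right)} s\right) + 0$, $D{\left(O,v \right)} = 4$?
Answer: $198222$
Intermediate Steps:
$c{\left(s \right)} = s^{2} + 4 s$ ($c{\left(s \right)} = \left(s^{2} + 4 s\right) + 0 = s^{2} + 4 s$)
$h{\left(l \right)} = \frac{-5 - l}{l}$
$- 99111 h{\left(c{\left(-5 \right)} \right)} = - 99111 \frac{-5 - - 5 \left(4 - 5\right)}{\left(-5\right) \left(4 - 5\right)} = - 99111 \frac{-5 - \left(-5\right) \left(-1\right)}{\left(-5\right) \left(-1\right)} = - 99111 \frac{-5 - 5}{5} = - 99111 \cdot \frac{1}{5} \left(-10\right) = \left(-99111\right) \left(-2\right) = 198222$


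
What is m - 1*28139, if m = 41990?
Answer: 13851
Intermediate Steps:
m - 1*28139 = 41990 - 1*28139 = 41990 - 28139 = 13851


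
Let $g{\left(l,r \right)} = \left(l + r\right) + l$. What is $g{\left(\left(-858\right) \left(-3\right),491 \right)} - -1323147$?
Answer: $1328786$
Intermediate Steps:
$g{\left(l,r \right)} = r + 2 l$
$g{\left(\left(-858\right) \left(-3\right),491 \right)} - -1323147 = \left(491 + 2 \left(\left(-858\right) \left(-3\right)\right)\right) - -1323147 = \left(491 + 2 \cdot 2574\right) + 1323147 = \left(491 + 5148\right) + 1323147 = 5639 + 1323147 = 1328786$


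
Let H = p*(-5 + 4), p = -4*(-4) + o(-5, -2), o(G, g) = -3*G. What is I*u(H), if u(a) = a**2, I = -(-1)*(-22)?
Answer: -21142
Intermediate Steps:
p = 31 (p = -4*(-4) - 3*(-5) = 16 + 15 = 31)
H = -31 (H = 31*(-5 + 4) = 31*(-1) = -31)
I = -22 (I = -1*22 = -22)
I*u(H) = -22*(-31)**2 = -22*961 = -21142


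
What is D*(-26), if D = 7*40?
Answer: -7280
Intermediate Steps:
D = 280
D*(-26) = 280*(-26) = -7280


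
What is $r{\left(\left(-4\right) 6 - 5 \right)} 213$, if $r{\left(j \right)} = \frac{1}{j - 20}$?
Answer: $- \frac{213}{49} \approx -4.3469$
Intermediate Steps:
$r{\left(j \right)} = \frac{1}{-20 + j}$
$r{\left(\left(-4\right) 6 - 5 \right)} 213 = \frac{1}{-20 - 29} \cdot 213 = \frac{1}{-49} \cdot 213 = \left(- \frac{1}{49}\right) 213 = - \frac{213}{49}$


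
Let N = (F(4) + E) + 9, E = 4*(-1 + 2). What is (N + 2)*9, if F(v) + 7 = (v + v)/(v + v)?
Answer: 81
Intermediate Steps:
E = 4 (E = 4*1 = 4)
F(v) = -6 (F(v) = -7 + (v + v)/(v + v) = -7 + (2*v)/((2*v)) = -7 + (2*v)*(1/(2*v)) = -7 + 1 = -6)
N = 7 (N = (-6 + 4) + 9 = -2 + 9 = 7)
(N + 2)*9 = (7 + 2)*9 = 9*9 = 81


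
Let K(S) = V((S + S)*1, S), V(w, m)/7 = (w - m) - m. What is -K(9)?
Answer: 0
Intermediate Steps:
V(w, m) = -14*m + 7*w (V(w, m) = 7*((w - m) - m) = 7*(w - 2*m) = -14*m + 7*w)
K(S) = 0 (K(S) = -14*S + 7*((S + S)*1) = -14*S + 7*((2*S)*1) = -14*S + 7*(2*S) = -14*S + 14*S = 0)
-K(9) = -1*0 = 0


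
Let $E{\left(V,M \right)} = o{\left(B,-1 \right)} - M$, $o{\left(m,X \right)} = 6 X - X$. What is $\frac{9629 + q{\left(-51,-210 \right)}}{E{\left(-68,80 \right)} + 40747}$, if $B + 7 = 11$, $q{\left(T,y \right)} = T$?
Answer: $\frac{4789}{20331} \approx 0.23555$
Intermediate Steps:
$B = 4$ ($B = -7 + 11 = 4$)
$o{\left(m,X \right)} = 5 X$
$E{\left(V,M \right)} = -5 - M$ ($E{\left(V,M \right)} = 5 \left(-1\right) - M = -5 - M$)
$\frac{9629 + q{\left(-51,-210 \right)}}{E{\left(-68,80 \right)} + 40747} = \frac{9629 - 51}{\left(-5 - 80\right) + 40747} = \frac{9578}{\left(-5 - 80\right) + 40747} = \frac{9578}{-85 + 40747} = \frac{9578}{40662} = 9578 \cdot \frac{1}{40662} = \frac{4789}{20331}$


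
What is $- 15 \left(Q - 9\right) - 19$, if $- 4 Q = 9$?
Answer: $\frac{599}{4} \approx 149.75$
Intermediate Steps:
$Q = - \frac{9}{4}$ ($Q = \left(- \frac{1}{4}\right) 9 = - \frac{9}{4} \approx -2.25$)
$- 15 \left(Q - 9\right) - 19 = - 15 \left(- \frac{9}{4} - 9\right) - 19 = \left(-15\right) \left(- \frac{45}{4}\right) - 19 = \frac{675}{4} - 19 = \frac{599}{4}$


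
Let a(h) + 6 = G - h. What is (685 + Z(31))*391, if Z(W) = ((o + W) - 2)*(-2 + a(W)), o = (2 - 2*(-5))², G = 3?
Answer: -2167313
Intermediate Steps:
o = 144 (o = (2 + 10)² = 12² = 144)
a(h) = -3 - h (a(h) = -6 + (3 - h) = -3 - h)
Z(W) = (-5 - W)*(142 + W) (Z(W) = ((144 + W) - 2)*(-2 + (-3 - W)) = (142 + W)*(-5 - W) = (-5 - W)*(142 + W))
(685 + Z(31))*391 = (685 + (-710 - 1*31² - 147*31))*391 = (685 + (-710 - 1*961 - 4557))*391 = (685 + (-710 - 961 - 4557))*391 = (685 - 6228)*391 = -5543*391 = -2167313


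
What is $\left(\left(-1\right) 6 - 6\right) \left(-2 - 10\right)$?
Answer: $144$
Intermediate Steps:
$\left(\left(-1\right) 6 - 6\right) \left(-2 - 10\right) = \left(-6 - 6\right) \left(-12\right) = \left(-12\right) \left(-12\right) = 144$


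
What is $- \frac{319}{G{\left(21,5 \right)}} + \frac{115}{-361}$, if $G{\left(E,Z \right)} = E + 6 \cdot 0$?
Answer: $- \frac{117574}{7581} \approx -15.509$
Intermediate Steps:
$G{\left(E,Z \right)} = E$ ($G{\left(E,Z \right)} = E + 0 = E$)
$- \frac{319}{G{\left(21,5 \right)}} + \frac{115}{-361} = - \frac{319}{21} + \frac{115}{-361} = \left(-319\right) \frac{1}{21} + 115 \left(- \frac{1}{361}\right) = - \frac{319}{21} - \frac{115}{361} = - \frac{117574}{7581}$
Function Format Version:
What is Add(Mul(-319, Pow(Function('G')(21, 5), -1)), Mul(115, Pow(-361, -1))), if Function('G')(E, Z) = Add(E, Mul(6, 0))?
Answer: Rational(-117574, 7581) ≈ -15.509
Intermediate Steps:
Function('G')(E, Z) = E (Function('G')(E, Z) = Add(E, 0) = E)
Add(Mul(-319, Pow(Function('G')(21, 5), -1)), Mul(115, Pow(-361, -1))) = Add(Mul(-319, Pow(21, -1)), Mul(115, Pow(-361, -1))) = Add(Mul(-319, Rational(1, 21)), Mul(115, Rational(-1, 361))) = Add(Rational(-319, 21), Rational(-115, 361)) = Rational(-117574, 7581)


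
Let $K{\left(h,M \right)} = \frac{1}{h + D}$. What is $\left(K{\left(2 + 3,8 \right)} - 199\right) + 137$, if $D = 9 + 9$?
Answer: $- \frac{1425}{23} \approx -61.957$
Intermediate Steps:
$D = 18$
$K{\left(h,M \right)} = \frac{1}{18 + h}$ ($K{\left(h,M \right)} = \frac{1}{h + 18} = \frac{1}{18 + h}$)
$\left(K{\left(2 + 3,8 \right)} - 199\right) + 137 = \left(\frac{1}{18 + \left(2 + 3\right)} - 199\right) + 137 = \left(\frac{1}{18 + 5} - 199\right) + 137 = \left(\frac{1}{23} - 199\right) + 137 = - \frac{4576}{23} + 137 = - \frac{1425}{23}$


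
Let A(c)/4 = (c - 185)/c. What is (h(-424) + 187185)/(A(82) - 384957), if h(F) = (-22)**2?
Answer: -7694429/15783443 ≈ -0.48750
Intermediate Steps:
h(F) = 484
A(c) = 4*(-185 + c)/c (A(c) = 4*((c - 185)/c) = 4*((-185 + c)/c) = 4*(-185 + c)/c)
(h(-424) + 187185)/(A(82) - 384957) = (484 + 187185)/((4 - 740/82) - 384957) = 187669/((4 - 740*1/82) - 384957) = 187669/((4 - 370/41) - 384957) = 187669/(-206/41 - 384957) = 187669/(-15783443/41) = 187669*(-41/15783443) = -7694429/15783443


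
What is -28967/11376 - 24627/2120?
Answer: -42695849/3014640 ≈ -14.163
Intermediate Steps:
-28967/11376 - 24627/2120 = -42695849/3014640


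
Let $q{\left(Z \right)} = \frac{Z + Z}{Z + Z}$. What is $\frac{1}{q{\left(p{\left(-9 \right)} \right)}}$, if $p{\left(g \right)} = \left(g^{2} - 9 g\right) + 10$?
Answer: $1$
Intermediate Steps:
$p{\left(g \right)} = 10 + g^{2} - 9 g$
$q{\left(Z \right)} = 1$ ($q{\left(Z \right)} = \frac{2 Z}{2 Z} = 2 Z \frac{1}{2 Z} = 1$)
$\frac{1}{q{\left(p{\left(-9 \right)} \right)}} = 1^{-1} = 1$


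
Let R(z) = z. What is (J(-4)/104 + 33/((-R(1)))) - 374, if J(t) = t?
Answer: -10583/26 ≈ -407.04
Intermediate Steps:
(J(-4)/104 + 33/((-R(1)))) - 374 = (-4/104 + 33/((-1*1))) - 374 = (-4*1/104 + 33/(-1)) - 374 = (-1/26 + 33*(-1)) - 374 = (-1/26 - 33) - 374 = -859/26 - 374 = -10583/26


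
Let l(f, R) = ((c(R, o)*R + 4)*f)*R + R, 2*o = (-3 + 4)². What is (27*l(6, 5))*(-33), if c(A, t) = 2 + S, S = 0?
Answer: -378675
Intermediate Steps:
o = ½ (o = (-3 + 4)²/2 = (½)*1² = (½)*1 = ½ ≈ 0.50000)
c(A, t) = 2 (c(A, t) = 2 + 0 = 2)
l(f, R) = R + R*f*(4 + 2*R) (l(f, R) = ((2*R + 4)*f)*R + R = ((4 + 2*R)*f)*R + R = (f*(4 + 2*R))*R + R = R*f*(4 + 2*R) + R = R + R*f*(4 + 2*R))
(27*l(6, 5))*(-33) = (27*(5*(1 + 4*6 + 2*5*6)))*(-33) = (27*(5*(1 + 24 + 60)))*(-33) = (27*(5*85))*(-33) = (27*425)*(-33) = 11475*(-33) = -378675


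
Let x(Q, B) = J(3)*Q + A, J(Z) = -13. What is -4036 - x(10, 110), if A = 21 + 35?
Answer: -3962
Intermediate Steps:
A = 56
x(Q, B) = 56 - 13*Q (x(Q, B) = -13*Q + 56 = 56 - 13*Q)
-4036 - x(10, 110) = -4036 - (56 - 13*10) = -4036 - (56 - 130) = -4036 - 1*(-74) = -4036 + 74 = -3962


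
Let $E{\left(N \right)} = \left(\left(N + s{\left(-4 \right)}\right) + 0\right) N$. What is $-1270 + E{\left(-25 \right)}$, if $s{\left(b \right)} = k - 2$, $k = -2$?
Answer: $-545$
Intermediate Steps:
$s{\left(b \right)} = -4$ ($s{\left(b \right)} = -2 - 2 = -4$)
$E{\left(N \right)} = N \left(-4 + N\right)$ ($E{\left(N \right)} = \left(\left(N - 4\right) + 0\right) N = \left(\left(-4 + N\right) + 0\right) N = \left(-4 + N\right) N = N \left(-4 + N\right)$)
$-1270 + E{\left(-25 \right)} = -1270 - 25 \left(-4 - 25\right) = -1270 - -725 = -1270 + 725 = -545$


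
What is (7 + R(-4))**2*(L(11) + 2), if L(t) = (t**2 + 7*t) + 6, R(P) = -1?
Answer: 7416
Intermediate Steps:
L(t) = 6 + t**2 + 7*t
(7 + R(-4))**2*(L(11) + 2) = (7 - 1)**2*((6 + 11**2 + 7*11) + 2) = 6**2*((6 + 121 + 77) + 2) = 36*(204 + 2) = 36*206 = 7416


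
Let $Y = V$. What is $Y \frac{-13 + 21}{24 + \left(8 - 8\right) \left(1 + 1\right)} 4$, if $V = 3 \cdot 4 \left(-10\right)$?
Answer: $-160$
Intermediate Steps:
$V = -120$ ($V = 3 \left(-40\right) = -120$)
$Y = -120$
$Y \frac{-13 + 21}{24 + \left(8 - 8\right) \left(1 + 1\right)} 4 = - 120 \frac{-13 + 21}{24 + \left(8 - 8\right) \left(1 + 1\right)} 4 = - 120 \frac{8}{24 + 0 \cdot 2} \cdot 4 = - 120 \frac{8}{24 + 0} \cdot 4 = - 120 \cdot \frac{8}{24} \cdot 4 = - 120 \cdot 8 \cdot \frac{1}{24} \cdot 4 = \left(-120\right) \frac{1}{3} \cdot 4 = \left(-40\right) 4 = -160$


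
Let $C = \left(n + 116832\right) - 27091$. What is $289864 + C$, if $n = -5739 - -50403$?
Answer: $424269$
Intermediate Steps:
$n = 44664$ ($n = -5739 + 50403 = 44664$)
$C = 134405$ ($C = \left(44664 + 116832\right) - 27091 = 161496 - 27091 = 134405$)
$289864 + C = 289864 + 134405 = 424269$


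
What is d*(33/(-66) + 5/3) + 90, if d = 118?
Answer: 683/3 ≈ 227.67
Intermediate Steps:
d*(33/(-66) + 5/3) + 90 = 118*(33/(-66) + 5/3) + 90 = 118*(33*(-1/66) + 5*(⅓)) + 90 = 118*(-½ + 5/3) + 90 = 118*(7/6) + 90 = 413/3 + 90 = 683/3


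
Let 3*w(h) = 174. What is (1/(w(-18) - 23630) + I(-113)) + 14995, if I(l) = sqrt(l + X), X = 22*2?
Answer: 353462139/23572 + I*sqrt(69) ≈ 14995.0 + 8.3066*I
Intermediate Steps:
X = 44
w(h) = 58 (w(h) = (1/3)*174 = 58)
I(l) = sqrt(44 + l) (I(l) = sqrt(l + 44) = sqrt(44 + l))
(1/(w(-18) - 23630) + I(-113)) + 14995 = (1/(58 - 23630) + sqrt(44 - 113)) + 14995 = (1/(-23572) + sqrt(-69)) + 14995 = (-1/23572 + I*sqrt(69)) + 14995 = 353462139/23572 + I*sqrt(69)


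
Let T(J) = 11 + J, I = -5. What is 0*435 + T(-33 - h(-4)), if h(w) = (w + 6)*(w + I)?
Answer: -4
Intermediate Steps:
h(w) = (-5 + w)*(6 + w) (h(w) = (w + 6)*(w - 5) = (6 + w)*(-5 + w) = (-5 + w)*(6 + w))
0*435 + T(-33 - h(-4)) = 0*435 + (11 + (-33 - (-30 - 4 + (-4)**2))) = 0 + (11 + (-33 - (-30 - 4 + 16))) = 0 + (11 + (-33 - 1*(-18))) = 0 + (11 + (-33 + 18)) = 0 + (11 - 15) = 0 - 4 = -4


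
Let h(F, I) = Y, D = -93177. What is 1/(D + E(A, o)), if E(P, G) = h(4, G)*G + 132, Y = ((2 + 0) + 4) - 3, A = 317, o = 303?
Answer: -1/92136 ≈ -1.0854e-5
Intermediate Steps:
Y = 3 (Y = (2 + 4) - 3 = 6 - 3 = 3)
h(F, I) = 3
E(P, G) = 132 + 3*G (E(P, G) = 3*G + 132 = 132 + 3*G)
1/(D + E(A, o)) = 1/(-93177 + (132 + 3*303)) = 1/(-93177 + (132 + 909)) = 1/(-93177 + 1041) = 1/(-92136) = -1/92136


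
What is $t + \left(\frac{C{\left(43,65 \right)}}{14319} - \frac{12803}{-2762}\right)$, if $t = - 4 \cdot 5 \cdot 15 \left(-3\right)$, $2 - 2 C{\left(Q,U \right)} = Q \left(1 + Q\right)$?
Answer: $\frac{3974987363}{4394342} \approx 904.57$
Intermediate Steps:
$C{\left(Q,U \right)} = 1 - \frac{Q \left(1 + Q\right)}{2}$
$t = 900$ ($t = - 4 \cdot 75 \left(-3\right) = \left(-4\right) \left(-225\right) = 900$)
$t + \left(\frac{C{\left(43,65 \right)}}{14319} - \frac{12803}{-2762}\right) = 900 + \left(\frac{1 - \frac{43}{2} - \frac{43^{2}}{2}}{14319} - \frac{12803}{-2762}\right) = 900 + \left(\left(1 - \frac{43}{2} - \frac{1849}{2}\right) \frac{1}{14319} - - \frac{12803}{2762}\right) = 900 + \left(\left(1 - \frac{43}{2} - \frac{1849}{2}\right) \frac{1}{14319} + \frac{12803}{2762}\right) = 900 + \left(\left(-945\right) \frac{1}{14319} + \frac{12803}{2762}\right) = 900 + \left(- \frac{105}{1591} + \frac{12803}{2762}\right) = 900 + \frac{20079563}{4394342} = \frac{3974987363}{4394342}$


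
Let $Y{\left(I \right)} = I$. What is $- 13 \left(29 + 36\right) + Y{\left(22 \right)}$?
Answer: $-823$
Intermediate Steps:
$- 13 \left(29 + 36\right) + Y{\left(22 \right)} = - 13 \left(29 + 36\right) + 22 = \left(-13\right) 65 + 22 = -845 + 22 = -823$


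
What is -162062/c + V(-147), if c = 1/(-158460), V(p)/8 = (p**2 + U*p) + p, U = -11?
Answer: 25680529152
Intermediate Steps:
V(p) = -80*p + 8*p**2 (V(p) = 8*((p**2 - 11*p) + p) = 8*(p**2 - 10*p) = -80*p + 8*p**2)
c = -1/158460 ≈ -6.3107e-6
-162062/c + V(-147) = -162062/(-1/158460) + 8*(-147)*(-10 - 147) = -162062*(-158460) + 8*(-147)*(-157) = 25680344520 + 184632 = 25680529152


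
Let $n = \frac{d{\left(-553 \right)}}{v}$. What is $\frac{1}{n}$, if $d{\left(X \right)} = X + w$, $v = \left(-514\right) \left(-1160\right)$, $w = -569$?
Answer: $- \frac{298120}{561} \approx -531.41$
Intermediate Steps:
$v = 596240$
$d{\left(X \right)} = -569 + X$ ($d{\left(X \right)} = X - 569 = -569 + X$)
$n = - \frac{561}{298120}$ ($n = \frac{-569 - 553}{596240} = \left(-1122\right) \frac{1}{596240} = - \frac{561}{298120} \approx -0.0018818$)
$\frac{1}{n} = \frac{1}{- \frac{561}{298120}} = - \frac{298120}{561}$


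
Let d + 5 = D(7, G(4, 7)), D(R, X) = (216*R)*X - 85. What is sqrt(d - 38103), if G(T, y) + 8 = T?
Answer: I*sqrt(44241) ≈ 210.34*I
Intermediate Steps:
G(T, y) = -8 + T
D(R, X) = -85 + 216*R*X (D(R, X) = 216*R*X - 85 = -85 + 216*R*X)
d = -6138 (d = -5 + (-85 + 216*7*(-8 + 4)) = -5 + (-85 + 216*7*(-4)) = -5 + (-85 - 6048) = -5 - 6133 = -6138)
sqrt(d - 38103) = sqrt(-6138 - 38103) = sqrt(-44241) = I*sqrt(44241)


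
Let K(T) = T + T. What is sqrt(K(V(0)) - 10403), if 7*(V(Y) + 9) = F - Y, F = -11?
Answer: I*sqrt(510783)/7 ≈ 102.1*I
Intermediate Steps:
V(Y) = -74/7 - Y/7 (V(Y) = -9 + (-11 - Y)/7 = -9 + (-11/7 - Y/7) = -74/7 - Y/7)
K(T) = 2*T
sqrt(K(V(0)) - 10403) = sqrt(2*(-74/7 - 1/7*0) - 10403) = sqrt(2*(-74/7 + 0) - 10403) = sqrt(2*(-74/7) - 10403) = sqrt(-148/7 - 10403) = sqrt(-72969/7) = I*sqrt(510783)/7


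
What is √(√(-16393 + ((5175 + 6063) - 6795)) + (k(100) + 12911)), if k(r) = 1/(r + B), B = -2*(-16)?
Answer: √(56240349 + 21780*I*√478)/66 ≈ 113.63 + 0.48103*I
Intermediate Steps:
B = 32
k(r) = 1/(32 + r) (k(r) = 1/(r + 32) = 1/(32 + r))
√(√(-16393 + ((5175 + 6063) - 6795)) + (k(100) + 12911)) = √(√(-16393 + ((5175 + 6063) - 6795)) + (1/(32 + 100) + 12911)) = √(√(-16393 + (11238 - 6795)) + (1/132 + 12911)) = √(√(-16393 + 4443) + (1/132 + 12911)) = √(√(-11950) + 1704253/132) = √(5*I*√478 + 1704253/132) = √(1704253/132 + 5*I*√478)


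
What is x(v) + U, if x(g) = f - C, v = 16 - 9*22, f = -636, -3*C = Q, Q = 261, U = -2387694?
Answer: -2388243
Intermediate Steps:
C = -87 (C = -⅓*261 = -87)
v = -182 (v = 16 - 198 = -182)
x(g) = -549 (x(g) = -636 - 1*(-87) = -636 + 87 = -549)
x(v) + U = -549 - 2387694 = -2388243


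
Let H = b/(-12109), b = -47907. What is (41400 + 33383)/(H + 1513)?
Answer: 905547347/18368824 ≈ 49.298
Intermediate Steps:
H = 47907/12109 (H = -47907/(-12109) = -47907*(-1/12109) = 47907/12109 ≈ 3.9563)
(41400 + 33383)/(H + 1513) = (41400 + 33383)/(47907/12109 + 1513) = 74783/(18368824/12109) = 74783*(12109/18368824) = 905547347/18368824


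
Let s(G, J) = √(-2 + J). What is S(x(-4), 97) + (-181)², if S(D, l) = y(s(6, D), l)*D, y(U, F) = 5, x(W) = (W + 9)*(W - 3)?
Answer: 32586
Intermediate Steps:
x(W) = (-3 + W)*(9 + W) (x(W) = (9 + W)*(-3 + W) = (-3 + W)*(9 + W))
S(D, l) = 5*D
S(x(-4), 97) + (-181)² = 5*(-27 + (-4)² + 6*(-4)) + (-181)² = 5*(-27 + 16 - 24) + 32761 = 5*(-35) + 32761 = -175 + 32761 = 32586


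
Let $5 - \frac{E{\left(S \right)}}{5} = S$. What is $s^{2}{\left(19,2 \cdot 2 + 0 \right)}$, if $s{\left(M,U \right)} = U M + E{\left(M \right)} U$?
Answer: $41616$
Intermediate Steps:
$E{\left(S \right)} = 25 - 5 S$
$s{\left(M,U \right)} = M U + U \left(25 - 5 M\right)$ ($s{\left(M,U \right)} = U M + \left(25 - 5 M\right) U = M U + U \left(25 - 5 M\right)$)
$s^{2}{\left(19,2 \cdot 2 + 0 \right)} = \left(\left(2 \cdot 2 + 0\right) \left(25 - 76\right)\right)^{2} = \left(\left(4 + 0\right) \left(25 - 76\right)\right)^{2} = \left(4 \left(-51\right)\right)^{2} = \left(-204\right)^{2} = 41616$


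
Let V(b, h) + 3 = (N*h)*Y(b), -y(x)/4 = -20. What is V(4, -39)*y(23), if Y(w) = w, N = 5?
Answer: -62640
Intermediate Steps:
y(x) = 80 (y(x) = -4*(-20) = 80)
V(b, h) = -3 + 5*b*h (V(b, h) = -3 + (5*h)*b = -3 + 5*b*h)
V(4, -39)*y(23) = (-3 + 5*4*(-39))*80 = (-3 - 780)*80 = -783*80 = -62640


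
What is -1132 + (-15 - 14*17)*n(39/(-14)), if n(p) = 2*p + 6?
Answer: -8683/7 ≈ -1240.4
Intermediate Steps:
n(p) = 6 + 2*p
-1132 + (-15 - 14*17)*n(39/(-14)) = -1132 + (-15 - 14*17)*(6 + 2*(39/(-14))) = -1132 + (-15 - 238)*(6 + 2*(39*(-1/14))) = -1132 - 253*(6 + 2*(-39/14)) = -1132 - 253*(6 - 39/7) = -1132 - 253*3/7 = -1132 - 759/7 = -8683/7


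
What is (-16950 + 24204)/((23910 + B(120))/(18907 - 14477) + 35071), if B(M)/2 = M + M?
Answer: 1606761/7769446 ≈ 0.20680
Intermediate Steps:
B(M) = 4*M (B(M) = 2*(M + M) = 2*(2*M) = 4*M)
(-16950 + 24204)/((23910 + B(120))/(18907 - 14477) + 35071) = (-16950 + 24204)/((23910 + 4*120)/(18907 - 14477) + 35071) = 7254/((23910 + 480)/4430 + 35071) = 7254/(24390*(1/4430) + 35071) = 7254/(2439/443 + 35071) = 7254/(15538892/443) = 7254*(443/15538892) = 1606761/7769446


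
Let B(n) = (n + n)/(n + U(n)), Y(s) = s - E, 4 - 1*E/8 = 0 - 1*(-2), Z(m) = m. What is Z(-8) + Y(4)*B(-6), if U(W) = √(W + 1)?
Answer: -1192/41 - 144*I*√5/41 ≈ -29.073 - 7.8535*I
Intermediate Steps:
E = 16 (E = 32 - 8*(0 - 1*(-2)) = 32 - 8*(0 + 2) = 32 - 8*2 = 32 - 16 = 16)
U(W) = √(1 + W)
Y(s) = -16 + s (Y(s) = s - 1*16 = s - 16 = -16 + s)
B(n) = 2*n/(n + √(1 + n)) (B(n) = (n + n)/(n + √(1 + n)) = (2*n)/(n + √(1 + n)) = 2*n/(n + √(1 + n)))
Z(-8) + Y(4)*B(-6) = -8 + (-16 + 4)*(2*(-6)/(-6 + √(1 - 6))) = -8 - 24*(-6)/(-6 + √(-5)) = -8 - 24*(-6)/(-6 + I*√5) = -8 - (-144)/(-6 + I*√5) = -8 + 144/(-6 + I*√5)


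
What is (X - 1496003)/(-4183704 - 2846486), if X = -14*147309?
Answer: 3558329/7030190 ≈ 0.50615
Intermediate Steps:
X = -2062326
(X - 1496003)/(-4183704 - 2846486) = (-2062326 - 1496003)/(-4183704 - 2846486) = -3558329/(-7030190) = -3558329*(-1/7030190) = 3558329/7030190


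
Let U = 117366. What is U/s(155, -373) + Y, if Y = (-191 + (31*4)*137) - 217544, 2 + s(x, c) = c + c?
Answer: -75138061/374 ≈ -2.0090e+5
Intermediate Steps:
s(x, c) = -2 + 2*c (s(x, c) = -2 + (c + c) = -2 + 2*c)
Y = -200747 (Y = (-191 + 124*137) - 217544 = (-191 + 16988) - 217544 = 16797 - 217544 = -200747)
U/s(155, -373) + Y = 117366/(-2 + 2*(-373)) - 200747 = 117366/(-2 - 746) - 200747 = 117366/(-748) - 200747 = 117366*(-1/748) - 200747 = -58683/374 - 200747 = -75138061/374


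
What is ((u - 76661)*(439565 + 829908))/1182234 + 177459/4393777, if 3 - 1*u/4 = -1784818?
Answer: 39393766492886276989/5194472557818 ≈ 7.5838e+6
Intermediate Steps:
u = 7139284 (u = 12 - 4*(-1784818) = 12 + 7139272 = 7139284)
((u - 76661)*(439565 + 829908))/1182234 + 177459/4393777 = ((7139284 - 76661)*(439565 + 829908))/1182234 + 177459/4393777 = (7062623*1269473)*(1/1182234) + 177459*(1/4393777) = 8965809207679*(1/1182234) + 177459/4393777 = 8965809207679/1182234 + 177459/4393777 = 39393766492886276989/5194472557818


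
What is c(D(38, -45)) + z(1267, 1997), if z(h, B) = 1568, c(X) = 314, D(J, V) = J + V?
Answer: 1882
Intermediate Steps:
c(D(38, -45)) + z(1267, 1997) = 314 + 1568 = 1882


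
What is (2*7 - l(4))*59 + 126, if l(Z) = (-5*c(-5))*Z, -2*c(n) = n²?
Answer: -13798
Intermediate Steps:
c(n) = -n²/2
l(Z) = 125*Z/2 (l(Z) = (-(-5)*(-5)²/2)*Z = (-(-5)*25/2)*Z = (-5*(-25/2))*Z = 125*Z/2)
(2*7 - l(4))*59 + 126 = (2*7 - 125*4/2)*59 + 126 = (14 - 1*250)*59 + 126 = (14 - 250)*59 + 126 = -236*59 + 126 = -13924 + 126 = -13798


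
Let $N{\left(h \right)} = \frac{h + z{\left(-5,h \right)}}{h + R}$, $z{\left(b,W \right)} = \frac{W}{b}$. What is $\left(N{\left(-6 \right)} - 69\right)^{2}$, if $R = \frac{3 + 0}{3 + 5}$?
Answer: $\frac{26122321}{5625} \approx 4644.0$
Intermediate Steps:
$R = \frac{3}{8} \approx 0.375$
$N{\left(h \right)} = \frac{4 h}{5 \left(\frac{3}{8} + h\right)}$ ($N{\left(h \right)} = \frac{h + \frac{h}{-5}}{h + \frac{3}{8}} = \frac{h + h \left(- \frac{1}{5}\right)}{\frac{3}{8} + h} = \frac{h - \frac{h}{5}}{\frac{3}{8} + h} = \frac{\frac{4}{5} h}{\frac{3}{8} + h} = \frac{4 h}{5 \left(\frac{3}{8} + h\right)}$)
$\left(N{\left(-6 \right)} - 69\right)^{2} = \left(\frac{32}{5} \left(-6\right) \frac{1}{3 + 8 \left(-6\right)} - 69\right)^{2} = \left(\frac{32}{5} \left(-6\right) \frac{1}{3 - 48} - 69\right)^{2} = \left(\frac{32}{5} \left(-6\right) \frac{1}{-45} - 69\right)^{2} = \left(\frac{32}{5} \left(-6\right) \left(- \frac{1}{45}\right) - 69\right)^{2} = \left(\frac{64}{75} - 69\right)^{2} = \left(- \frac{5111}{75}\right)^{2} = \frac{26122321}{5625}$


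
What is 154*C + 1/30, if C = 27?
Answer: 124741/30 ≈ 4158.0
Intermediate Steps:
154*C + 1/30 = 154*27 + 1/30 = 4158 + 1/30 = 124741/30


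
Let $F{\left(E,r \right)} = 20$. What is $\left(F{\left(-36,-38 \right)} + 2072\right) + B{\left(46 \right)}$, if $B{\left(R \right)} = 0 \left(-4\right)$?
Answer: $2092$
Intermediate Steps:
$B{\left(R \right)} = 0$
$\left(F{\left(-36,-38 \right)} + 2072\right) + B{\left(46 \right)} = \left(20 + 2072\right) + 0 = 2092 + 0 = 2092$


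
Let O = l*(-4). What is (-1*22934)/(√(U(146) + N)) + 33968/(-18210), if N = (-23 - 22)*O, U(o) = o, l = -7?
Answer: -16984/9105 + 11467*I*√1114/557 ≈ -1.8653 + 687.13*I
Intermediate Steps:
O = 28 (O = -7*(-4) = 28)
N = -1260 (N = (-23 - 22)*28 = -45*28 = -1260)
(-1*22934)/(√(U(146) + N)) + 33968/(-18210) = (-1*22934)/(√(146 - 1260)) + 33968/(-18210) = -22934*(-I*√1114/1114) + 33968*(-1/18210) = -22934*(-I*√1114/1114) - 16984/9105 = -(-11467)*I*√1114/557 - 16984/9105 = 11467*I*√1114/557 - 16984/9105 = -16984/9105 + 11467*I*√1114/557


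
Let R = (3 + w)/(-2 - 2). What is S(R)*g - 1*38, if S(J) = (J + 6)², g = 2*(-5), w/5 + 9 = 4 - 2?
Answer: -1998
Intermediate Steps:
w = -35 (w = -45 + 5*(4 - 2) = -45 + 5*2 = -45 + 10 = -35)
R = 8 (R = (3 - 35)/(-2 - 2) = -32/(-4) = -32*(-¼) = 8)
g = -10
S(J) = (6 + J)²
S(R)*g - 1*38 = (6 + 8)²*(-10) - 1*38 = 14²*(-10) - 38 = 196*(-10) - 38 = -1960 - 38 = -1998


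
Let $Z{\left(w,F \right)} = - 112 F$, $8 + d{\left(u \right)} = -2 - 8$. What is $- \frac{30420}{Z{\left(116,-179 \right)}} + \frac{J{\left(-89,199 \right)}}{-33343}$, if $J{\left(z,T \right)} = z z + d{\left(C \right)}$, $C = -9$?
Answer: $- \frac{293183351}{167115116} \approx -1.7544$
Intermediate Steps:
$d{\left(u \right)} = -18$ ($d{\left(u \right)} = -8 - 10 = -18$)
$J{\left(z,T \right)} = -18 + z^{2}$ ($J{\left(z,T \right)} = z z - 18 = z^{2} - 18 = -18 + z^{2}$)
$- \frac{30420}{Z{\left(116,-179 \right)}} + \frac{J{\left(-89,199 \right)}}{-33343} = - \frac{30420}{\left(-112\right) \left(-179\right)} + \frac{-18 + \left(-89\right)^{2}}{-33343} = - \frac{30420}{20048} + \left(-18 + 7921\right) \left(- \frac{1}{33343}\right) = \left(-30420\right) \frac{1}{20048} + 7903 \left(- \frac{1}{33343}\right) = - \frac{7605}{5012} - \frac{7903}{33343} = - \frac{293183351}{167115116}$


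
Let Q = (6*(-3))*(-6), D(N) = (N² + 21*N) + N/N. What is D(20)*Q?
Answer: 88668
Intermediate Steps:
D(N) = 1 + N² + 21*N (D(N) = (N² + 21*N) + 1 = 1 + N² + 21*N)
Q = 108 (Q = -18*(-6) = 108)
D(20)*Q = (1 + 20² + 21*20)*108 = (1 + 400 + 420)*108 = 821*108 = 88668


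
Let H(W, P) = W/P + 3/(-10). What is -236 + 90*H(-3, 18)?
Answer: -278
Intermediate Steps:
H(W, P) = -3/10 + W/P (H(W, P) = W/P + 3*(-1/10) = W/P - 3/10 = -3/10 + W/P)
-236 + 90*H(-3, 18) = -236 + 90*(-3/10 - 3/18) = -236 + 90*(-3/10 - 3*1/18) = -236 + 90*(-3/10 - 1/6) = -236 + 90*(-7/15) = -236 - 42 = -278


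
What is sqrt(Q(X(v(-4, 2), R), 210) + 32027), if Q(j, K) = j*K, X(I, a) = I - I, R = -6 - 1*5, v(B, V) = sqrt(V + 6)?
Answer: sqrt(32027) ≈ 178.96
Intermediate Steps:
v(B, V) = sqrt(6 + V)
R = -11 (R = -6 - 5 = -11)
X(I, a) = 0
Q(j, K) = K*j
sqrt(Q(X(v(-4, 2), R), 210) + 32027) = sqrt(210*0 + 32027) = sqrt(0 + 32027) = sqrt(32027)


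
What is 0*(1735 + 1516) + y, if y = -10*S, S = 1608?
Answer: -16080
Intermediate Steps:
y = -16080 (y = -10*1608 = -16080)
0*(1735 + 1516) + y = 0*(1735 + 1516) - 16080 = 0*3251 - 16080 = 0 - 16080 = -16080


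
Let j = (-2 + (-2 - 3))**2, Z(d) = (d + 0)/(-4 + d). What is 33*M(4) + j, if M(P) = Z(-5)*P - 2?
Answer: 169/3 ≈ 56.333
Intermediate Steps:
Z(d) = d/(-4 + d)
j = 49 (j = (-2 - 5)**2 = (-7)**2 = 49)
M(P) = -2 + 5*P/9 (M(P) = (-5/(-4 - 5))*P - 2 = (-5/(-9))*P - 2 = (-5*(-1/9))*P - 2 = 5*P/9 - 2 = -2 + 5*P/9)
33*M(4) + j = 33*(-2 + (5/9)*4) + 49 = 33*(-2 + 20/9) + 49 = 33*(2/9) + 49 = 22/3 + 49 = 169/3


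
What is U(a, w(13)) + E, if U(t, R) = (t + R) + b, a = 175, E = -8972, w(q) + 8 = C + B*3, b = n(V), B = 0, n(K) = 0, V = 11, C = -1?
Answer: -8806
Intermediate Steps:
b = 0
w(q) = -9 (w(q) = -8 + (-1 + 0*3) = -8 + (-1 + 0) = -8 - 1 = -9)
U(t, R) = R + t (U(t, R) = (t + R) + 0 = (R + t) + 0 = R + t)
U(a, w(13)) + E = (-9 + 175) - 8972 = 166 - 8972 = -8806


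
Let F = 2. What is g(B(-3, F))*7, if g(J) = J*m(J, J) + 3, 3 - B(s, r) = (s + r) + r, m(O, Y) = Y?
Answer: 49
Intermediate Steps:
B(s, r) = 3 - s - 2*r (B(s, r) = 3 - ((s + r) + r) = 3 - ((r + s) + r) = 3 - (s + 2*r) = 3 + (-s - 2*r) = 3 - s - 2*r)
g(J) = 3 + J**2 (g(J) = J*J + 3 = J**2 + 3 = 3 + J**2)
g(B(-3, F))*7 = (3 + (3 - 1*(-3) - 2*2)**2)*7 = (3 + (3 + 3 - 4)**2)*7 = (3 + 2**2)*7 = (3 + 4)*7 = 7*7 = 49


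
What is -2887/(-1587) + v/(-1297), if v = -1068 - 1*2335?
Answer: 9145000/2058339 ≈ 4.4429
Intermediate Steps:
v = -3403 (v = -1068 - 2335 = -3403)
-2887/(-1587) + v/(-1297) = -2887/(-1587) - 3403/(-1297) = -2887*(-1/1587) - 3403*(-1/1297) = 2887/1587 + 3403/1297 = 9145000/2058339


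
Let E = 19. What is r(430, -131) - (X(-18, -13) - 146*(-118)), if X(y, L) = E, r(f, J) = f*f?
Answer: 167653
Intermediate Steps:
r(f, J) = f²
X(y, L) = 19
r(430, -131) - (X(-18, -13) - 146*(-118)) = 430² - (19 - 146*(-118)) = 184900 - (19 + 17228) = 184900 - 1*17247 = 184900 - 17247 = 167653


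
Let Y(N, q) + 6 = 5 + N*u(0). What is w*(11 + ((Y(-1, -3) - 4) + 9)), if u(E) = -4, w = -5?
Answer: -95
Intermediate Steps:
Y(N, q) = -1 - 4*N (Y(N, q) = -6 + (5 + N*(-4)) = -6 + (5 - 4*N) = -1 - 4*N)
w*(11 + ((Y(-1, -3) - 4) + 9)) = -5*(11 + (((-1 - 4*(-1)) - 4) + 9)) = -5*(11 + (((-1 + 4) - 4) + 9)) = -5*(11 + ((3 - 4) + 9)) = -5*(11 + (-1 + 9)) = -5*(11 + 8) = -5*19 = -95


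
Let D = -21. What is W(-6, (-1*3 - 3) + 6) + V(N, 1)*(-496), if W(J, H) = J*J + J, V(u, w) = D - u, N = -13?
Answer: 3998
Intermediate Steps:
V(u, w) = -21 - u
W(J, H) = J + J**2 (W(J, H) = J**2 + J = J + J**2)
W(-6, (-1*3 - 3) + 6) + V(N, 1)*(-496) = -6*(1 - 6) + (-21 - 1*(-13))*(-496) = -6*(-5) + (-21 + 13)*(-496) = 30 - 8*(-496) = 30 + 3968 = 3998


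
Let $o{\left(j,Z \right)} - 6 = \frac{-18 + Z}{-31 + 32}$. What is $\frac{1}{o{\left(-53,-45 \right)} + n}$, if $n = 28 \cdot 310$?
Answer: $\frac{1}{8623} \approx 0.00011597$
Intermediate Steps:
$o{\left(j,Z \right)} = -12 + Z$ ($o{\left(j,Z \right)} = 6 + \frac{-18 + Z}{-31 + 32} = 6 + \frac{-18 + Z}{1} = 6 + \left(-18 + Z\right) 1 = 6 + \left(-18 + Z\right) = -12 + Z$)
$n = 8680$
$\frac{1}{o{\left(-53,-45 \right)} + n} = \frac{1}{\left(-12 - 45\right) + 8680} = \frac{1}{-57 + 8680} = \frac{1}{8623}$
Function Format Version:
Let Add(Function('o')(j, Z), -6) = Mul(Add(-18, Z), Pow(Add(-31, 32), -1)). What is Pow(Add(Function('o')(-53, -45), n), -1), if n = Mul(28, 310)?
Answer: Rational(1, 8623) ≈ 0.00011597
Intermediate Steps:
Function('o')(j, Z) = Add(-12, Z) (Function('o')(j, Z) = Add(6, Mul(Add(-18, Z), Pow(Add(-31, 32), -1))) = Add(6, Mul(Add(-18, Z), Pow(1, -1))) = Add(6, Mul(Add(-18, Z), 1)) = Add(6, Add(-18, Z)) = Add(-12, Z))
n = 8680
Pow(Add(Function('o')(-53, -45), n), -1) = Pow(Add(Add(-12, -45), 8680), -1) = Pow(Add(-57, 8680), -1) = Pow(8623, -1) = Rational(1, 8623)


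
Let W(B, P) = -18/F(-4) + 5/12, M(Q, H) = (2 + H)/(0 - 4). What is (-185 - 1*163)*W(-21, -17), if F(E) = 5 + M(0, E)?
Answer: 10933/11 ≈ 993.91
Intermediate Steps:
M(Q, H) = -½ - H/4 (M(Q, H) = (2 + H)/(-4) = (2 + H)*(-¼) = -½ - H/4)
F(E) = 9/2 - E/4 (F(E) = 5 + (-½ - E/4) = 9/2 - E/4)
W(B, P) = -377/132 (W(B, P) = -18/(9/2 - ¼*(-4)) + 5/12 = -18/(9/2 + 1) + 5*(1/12) = -18/11/2 + 5/12 = -18*2/11 + 5/12 = -36/11 + 5/12 = -377/132)
(-185 - 1*163)*W(-21, -17) = (-185 - 1*163)*(-377/132) = (-185 - 163)*(-377/132) = -348*(-377/132) = 10933/11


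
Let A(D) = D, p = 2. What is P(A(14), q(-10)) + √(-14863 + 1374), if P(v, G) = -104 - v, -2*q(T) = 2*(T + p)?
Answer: -118 + I*√13489 ≈ -118.0 + 116.14*I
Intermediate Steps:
q(T) = -2 - T (q(T) = -(T + 2) = -(2 + T) = -(4 + 2*T)/2 = -2 - T)
P(A(14), q(-10)) + √(-14863 + 1374) = (-104 - 1*14) + √(-14863 + 1374) = (-104 - 14) + √(-13489) = -118 + I*√13489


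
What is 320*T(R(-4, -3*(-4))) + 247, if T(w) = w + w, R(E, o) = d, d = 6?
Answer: 4087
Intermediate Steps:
R(E, o) = 6
T(w) = 2*w
320*T(R(-4, -3*(-4))) + 247 = 320*(2*6) + 247 = 320*12 + 247 = 3840 + 247 = 4087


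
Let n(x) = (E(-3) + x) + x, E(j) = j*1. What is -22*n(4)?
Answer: -110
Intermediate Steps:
E(j) = j
n(x) = -3 + 2*x (n(x) = (-3 + x) + x = -3 + 2*x)
-22*n(4) = -22*(-3 + 2*4) = -22*(-3 + 8) = -22*5 = -110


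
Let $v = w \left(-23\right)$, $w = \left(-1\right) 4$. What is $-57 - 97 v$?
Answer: $-8981$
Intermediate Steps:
$w = -4$
$v = 92$ ($v = \left(-4\right) \left(-23\right) = 92$)
$-57 - 97 v = -57 - 8924 = -8981$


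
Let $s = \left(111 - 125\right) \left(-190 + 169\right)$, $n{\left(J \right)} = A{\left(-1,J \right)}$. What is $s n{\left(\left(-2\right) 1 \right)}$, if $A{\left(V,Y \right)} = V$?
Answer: $-294$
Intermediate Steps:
$n{\left(J \right)} = -1$
$s = 294$ ($s = \left(-14\right) \left(-21\right) = 294$)
$s n{\left(\left(-2\right) 1 \right)} = 294 \left(-1\right) = -294$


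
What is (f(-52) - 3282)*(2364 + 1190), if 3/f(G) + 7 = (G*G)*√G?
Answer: -4434787087389102/380204081 - 57660096*I*√13/380204081 ≈ -1.1664e+7 - 0.5468*I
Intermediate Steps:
f(G) = 3/(-7 + G^(5/2)) (f(G) = 3/(-7 + (G*G)*√G) = 3/(-7 + G²*√G) = 3/(-7 + G^(5/2)))
(f(-52) - 3282)*(2364 + 1190) = (3/(-7 + (-52)^(5/2)) - 3282)*(2364 + 1190) = (3/(-7 + 5408*I*√13) - 3282)*3554 = (-3282 + 3/(-7 + 5408*I*√13))*3554 = -11664228 + 10662/(-7 + 5408*I*√13)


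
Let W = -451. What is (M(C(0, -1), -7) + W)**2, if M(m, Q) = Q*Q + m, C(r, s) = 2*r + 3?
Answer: 159201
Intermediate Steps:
C(r, s) = 3 + 2*r
M(m, Q) = m + Q**2 (M(m, Q) = Q**2 + m = m + Q**2)
(M(C(0, -1), -7) + W)**2 = (((3 + 2*0) + (-7)**2) - 451)**2 = (((3 + 0) + 49) - 451)**2 = ((3 + 49) - 451)**2 = (52 - 451)**2 = (-399)**2 = 159201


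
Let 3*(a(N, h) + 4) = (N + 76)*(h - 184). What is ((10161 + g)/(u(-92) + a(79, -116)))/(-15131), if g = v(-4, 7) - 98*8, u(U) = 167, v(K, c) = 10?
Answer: 1341/33152021 ≈ 4.0450e-5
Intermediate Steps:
a(N, h) = -4 + (-184 + h)*(76 + N)/3 (a(N, h) = -4 + ((N + 76)*(h - 184))/3 = -4 + ((76 + N)*(-184 + h))/3 = -4 + ((-184 + h)*(76 + N))/3 = -4 + (-184 + h)*(76 + N)/3)
g = -774 (g = 10 - 98*8 = 10 - 784 = -774)
((10161 + g)/(u(-92) + a(79, -116)))/(-15131) = ((10161 - 774)/(167 + (-13996/3 - 184/3*79 + (76/3)*(-116) + (1/3)*79*(-116))))/(-15131) = (9387/(167 + (-13996/3 - 14536/3 - 8816/3 - 9164/3)))*(-1/15131) = (9387/(167 - 15504))*(-1/15131) = (9387/(-15337))*(-1/15131) = (9387*(-1/15337))*(-1/15131) = -1341/2191*(-1/15131) = 1341/33152021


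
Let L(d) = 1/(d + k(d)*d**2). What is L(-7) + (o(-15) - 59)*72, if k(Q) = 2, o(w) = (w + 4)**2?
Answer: 406225/91 ≈ 4464.0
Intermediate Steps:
o(w) = (4 + w)**2
L(d) = 1/(d + 2*d**2)
L(-7) + (o(-15) - 59)*72 = 1/((-7)*(1 + 2*(-7))) + ((4 - 15)**2 - 59)*72 = -1/(7*(1 - 14)) + ((-11)**2 - 59)*72 = -1/7/(-13) + (121 - 59)*72 = -1/7*(-1/13) + 62*72 = 1/91 + 4464 = 406225/91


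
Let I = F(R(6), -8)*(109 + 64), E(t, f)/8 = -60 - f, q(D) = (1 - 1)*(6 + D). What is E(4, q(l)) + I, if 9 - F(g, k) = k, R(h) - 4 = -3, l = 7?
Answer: 2461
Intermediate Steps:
q(D) = 0 (q(D) = 0*(6 + D) = 0)
R(h) = 1 (R(h) = 4 - 3 = 1)
E(t, f) = -480 - 8*f (E(t, f) = 8*(-60 - f) = -480 - 8*f)
F(g, k) = 9 - k
I = 2941 (I = (9 - 1*(-8))*(109 + 64) = (9 + 8)*173 = 17*173 = 2941)
E(4, q(l)) + I = (-480 - 8*0) + 2941 = (-480 + 0) + 2941 = -480 + 2941 = 2461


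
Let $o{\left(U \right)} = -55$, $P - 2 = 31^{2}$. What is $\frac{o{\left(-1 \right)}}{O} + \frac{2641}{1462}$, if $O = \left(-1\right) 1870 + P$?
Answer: $\frac{2475797}{1326034} \approx 1.8671$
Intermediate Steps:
$P = 963$ ($P = 2 + 31^{2} = 2 + 961 = 963$)
$O = -907$ ($O = \left(-1\right) 1870 + 963 = -1870 + 963 = -907$)
$\frac{o{\left(-1 \right)}}{O} + \frac{2641}{1462} = - \frac{55}{-907} + \frac{2641}{1462} = \left(-55\right) \left(- \frac{1}{907}\right) + 2641 \cdot \frac{1}{1462} = \frac{55}{907} + \frac{2641}{1462} = \frac{2475797}{1326034}$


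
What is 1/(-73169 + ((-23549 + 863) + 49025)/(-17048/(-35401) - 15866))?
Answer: -561655218/41096683072781 ≈ -1.3667e-5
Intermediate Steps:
1/(-73169 + ((-23549 + 863) + 49025)/(-17048/(-35401) - 15866)) = 1/(-73169 + (-22686 + 49025)/(-17048*(-1/35401) - 15866)) = 1/(-73169 + 26339/(17048/35401 - 15866)) = 1/(-73169 + 26339/(-561655218/35401)) = 1/(-73169 + 26339*(-35401/561655218)) = 1/(-73169 - 932426939/561655218) = 1/(-41096683072781/561655218) = -561655218/41096683072781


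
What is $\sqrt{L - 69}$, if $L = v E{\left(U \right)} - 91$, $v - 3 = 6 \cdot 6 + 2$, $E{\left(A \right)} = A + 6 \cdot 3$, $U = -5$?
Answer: $\sqrt{373} \approx 19.313$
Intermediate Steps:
$E{\left(A \right)} = 18 + A$ ($E{\left(A \right)} = A + 18 = 18 + A$)
$v = 41$ ($v = 3 + \left(6 \cdot 6 + 2\right) = 3 + \left(36 + 2\right) = 3 + 38 = 41$)
$L = 442$ ($L = 41 \left(18 - 5\right) - 91 = 41 \cdot 13 - 91 = 533 - 91 = 442$)
$\sqrt{L - 69} = \sqrt{442 - 69} = \sqrt{373}$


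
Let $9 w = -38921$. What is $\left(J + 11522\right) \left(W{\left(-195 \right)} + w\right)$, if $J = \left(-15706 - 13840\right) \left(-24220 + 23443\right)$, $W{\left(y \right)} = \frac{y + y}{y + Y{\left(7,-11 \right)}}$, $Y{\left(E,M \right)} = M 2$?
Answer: $- \frac{27701467978444}{279} \approx -9.9288 \cdot 10^{10}$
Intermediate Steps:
$Y{\left(E,M \right)} = 2 M$
$W{\left(y \right)} = \frac{2 y}{-22 + y}$ ($W{\left(y \right)} = \frac{y + y}{y + 2 \left(-11\right)} = \frac{2 y}{y - 22} = \frac{2 y}{-22 + y}$)
$w = - \frac{38921}{9}$ ($w = \frac{1}{9} \left(-38921\right) = - \frac{38921}{9} \approx -4324.6$)
$J = 22957242$ ($J = \left(-29546\right) \left(-777\right) = 22957242$)
$\left(J + 11522\right) \left(W{\left(-195 \right)} + w\right) = \left(22957242 + 11522\right) \left(2 \left(-195\right) \frac{1}{-22 - 195} - \frac{38921}{9}\right) = 22968764 \left(2 \left(-195\right) \frac{1}{-217} - \frac{38921}{9}\right) = 22968764 \left(2 \left(-195\right) \left(- \frac{1}{217}\right) - \frac{38921}{9}\right) = 22968764 \left(\frac{390}{217} - \frac{38921}{9}\right) = 22968764 \left(- \frac{8442347}{1953}\right) = - \frac{27701467978444}{279}$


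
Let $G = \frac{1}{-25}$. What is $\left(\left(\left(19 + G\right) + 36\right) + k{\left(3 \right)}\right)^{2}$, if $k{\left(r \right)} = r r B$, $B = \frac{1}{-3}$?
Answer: $\frac{1687401}{625} \approx 2699.8$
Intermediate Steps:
$B = - \frac{1}{3} \approx -0.33333$
$G = - \frac{1}{25} \approx -0.04$
$k{\left(r \right)} = - \frac{r^{2}}{3}$ ($k{\left(r \right)} = r r \left(- \frac{1}{3}\right) = r^{2} \left(- \frac{1}{3}\right) = - \frac{r^{2}}{3}$)
$\left(\left(\left(19 + G\right) + 36\right) + k{\left(3 \right)}\right)^{2} = \left(\left(\left(19 - \frac{1}{25}\right) + 36\right) - \frac{3^{2}}{3}\right)^{2} = \left(\left(\frac{474}{25} + 36\right) - 3\right)^{2} = \left(\frac{1374}{25} - 3\right)^{2} = \left(\frac{1299}{25}\right)^{2} = \frac{1687401}{625}$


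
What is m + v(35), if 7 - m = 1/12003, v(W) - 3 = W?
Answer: 540134/12003 ≈ 45.000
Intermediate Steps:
v(W) = 3 + W
m = 84020/12003 (m = 7 - 1/12003 = 84020/12003 ≈ 6.9999)
m + v(35) = 84020/12003 + (3 + 35) = 84020/12003 + 38 = 540134/12003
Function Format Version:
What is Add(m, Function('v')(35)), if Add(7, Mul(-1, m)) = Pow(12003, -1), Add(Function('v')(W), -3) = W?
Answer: Rational(540134, 12003) ≈ 45.000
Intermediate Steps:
Function('v')(W) = Add(3, W)
m = Rational(84020, 12003) (m = Add(7, Mul(-1, Pow(12003, -1))) = Add(7, Mul(-1, Rational(1, 12003))) = Add(7, Rational(-1, 12003)) = Rational(84020, 12003) ≈ 6.9999)
Add(m, Function('v')(35)) = Add(Rational(84020, 12003), Add(3, 35)) = Add(Rational(84020, 12003), 38) = Rational(540134, 12003)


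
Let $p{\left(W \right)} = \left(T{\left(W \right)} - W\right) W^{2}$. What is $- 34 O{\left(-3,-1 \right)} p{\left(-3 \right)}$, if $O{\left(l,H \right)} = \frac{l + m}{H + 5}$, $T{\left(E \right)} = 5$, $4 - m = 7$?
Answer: $3672$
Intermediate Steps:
$m = -3$ ($m = 4 - 7 = -3$)
$O{\left(l,H \right)} = \frac{-3 + l}{5 + H}$ ($O{\left(l,H \right)} = \frac{l - 3}{H + 5} = \frac{-3 + l}{5 + H}$)
$p{\left(W \right)} = W^{2} \left(5 - W\right)$ ($p{\left(W \right)} = \left(5 - W\right) W^{2} = W^{2} \left(5 - W\right)$)
$- 34 O{\left(-3,-1 \right)} p{\left(-3 \right)} = - 34 \frac{-3 - 3}{5 - 1} \left(-3\right)^{2} \left(5 - -3\right) = - 34 \cdot \frac{1}{4} \left(-6\right) 9 \left(5 + 3\right) = - 34 \cdot \frac{1}{4} \left(-6\right) 9 \cdot 8 = \left(-34\right) \left(- \frac{3}{2}\right) 72 = 51 \cdot 72 = 3672$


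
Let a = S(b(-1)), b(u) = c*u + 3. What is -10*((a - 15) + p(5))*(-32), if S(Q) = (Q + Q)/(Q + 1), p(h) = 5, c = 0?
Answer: -2720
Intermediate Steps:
b(u) = 3 (b(u) = 0*u + 3 = 0 + 3 = 3)
S(Q) = 2*Q/(1 + Q) (S(Q) = (2*Q)/(1 + Q) = 2*Q/(1 + Q))
a = 3/2 (a = 2*3/(1 + 3) = 2*3/4 = 2*3*(1/4) = 3/2 ≈ 1.5000)
-10*((a - 15) + p(5))*(-32) = -10*((3/2 - 15) + 5)*(-32) = -10*(-27/2 + 5)*(-32) = -10*(-17/2)*(-32) = 85*(-32) = -2720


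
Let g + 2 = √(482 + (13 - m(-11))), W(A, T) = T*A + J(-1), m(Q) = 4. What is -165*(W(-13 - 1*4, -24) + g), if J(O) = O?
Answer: -66825 - 165*√491 ≈ -70481.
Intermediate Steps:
W(A, T) = -1 + A*T (W(A, T) = T*A - 1 = A*T - 1 = -1 + A*T)
g = -2 + √491 (g = -2 + √(482 + (13 - 1*4)) = -2 + √(482 + (13 - 4)) = -2 + √(482 + 9) = -2 + √491 ≈ 20.159)
-165*(W(-13 - 1*4, -24) + g) = -165*((-1 + (-13 - 1*4)*(-24)) + (-2 + √491)) = -165*((-1 + (-13 - 4)*(-24)) + (-2 + √491)) = -165*((-1 - 17*(-24)) + (-2 + √491)) = -165*((-1 + 408) + (-2 + √491)) = -165*(407 + (-2 + √491)) = -165*(405 + √491) = -66825 - 165*√491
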